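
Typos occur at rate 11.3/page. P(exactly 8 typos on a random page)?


Poisson(λ=11.3): P(X=8) = e^(-λ)×λ^k/k!
= e^(-11.3) × 11.3^8 / 8!
≈ 1.237292426e-05 × 265844419.291 / 40320 ≈ 0.081579

P(X=8) ≈ 0.081579 ≈ 8.16%


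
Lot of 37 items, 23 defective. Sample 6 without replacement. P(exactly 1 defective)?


Hypergeometric: C(23,1)×C(14,5)/C(37,6)
= 23×2002/2324784 = 299/15096

P(X=1) = 299/15096 ≈ 1.98%


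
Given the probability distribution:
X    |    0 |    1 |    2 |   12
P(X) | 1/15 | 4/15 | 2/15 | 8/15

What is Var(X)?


E[X] = 104/15
E[X²] = 388/5
Var(X) = E[X²] - (E[X])² = 388/5 - 10816/225 = 6644/225

Var(X) = 6644/225 ≈ 29.5289


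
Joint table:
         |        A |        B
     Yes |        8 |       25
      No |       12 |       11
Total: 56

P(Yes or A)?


P(Yes∨A) = P(Yes) + P(A) - P(Yes∧A)
= (33 + 20 - 8)/56 = 45/56

P = 45/56 ≈ 80.36%


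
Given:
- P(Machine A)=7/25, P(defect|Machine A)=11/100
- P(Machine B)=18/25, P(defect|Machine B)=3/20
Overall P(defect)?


P(B) = Σ P(B|Aᵢ)×P(Aᵢ)
  11/100×7/25 = 77/2500
  3/20×18/25 = 27/250
Sum = 347/2500

P(defect) = 347/2500 ≈ 13.88%


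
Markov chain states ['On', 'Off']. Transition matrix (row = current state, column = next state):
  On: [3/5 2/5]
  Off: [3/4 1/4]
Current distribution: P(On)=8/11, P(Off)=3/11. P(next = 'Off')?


P(next=Off) = Σᵢ P(now=i)×P(i→Off)
= 8/11×2/5 + 3/11×1/4
= 16/55 + 3/44 = 79/220

P = 79/220 ≈ 0.3591


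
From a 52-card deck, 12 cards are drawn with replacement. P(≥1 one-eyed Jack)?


P(not a one-eyed Jack) = 50/52 = 25/26
P(none in 12 draws) = (25/26)^12 = 59604644775390625/95428956661682176
P(≥1 one-eyed Jack) = 1 - 59604644775390625/95428956661682176 = 35824311886291551/95428956661682176

P = 35824311886291551/95428956661682176 ≈ 37.54%


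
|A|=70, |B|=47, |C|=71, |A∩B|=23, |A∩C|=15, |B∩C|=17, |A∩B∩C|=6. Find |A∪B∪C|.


|A∪B∪C| = 70+47+71-23-15-17+6 = 139

|A∪B∪C| = 139


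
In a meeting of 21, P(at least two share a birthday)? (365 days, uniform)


P(all different) = Π(365-i)/365 for i=0..20
= 0.556312
P(match) = 1 - 0.556312 = 0.443688

P ≈ 0.4437 ≈ 44.37%


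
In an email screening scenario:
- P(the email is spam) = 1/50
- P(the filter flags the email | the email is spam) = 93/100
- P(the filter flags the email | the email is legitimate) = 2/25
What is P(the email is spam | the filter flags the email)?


Using Bayes' theorem:
P(A|B) = P(B|A)·P(A) / P(B)

P(the filter flags the email) = 93/100 × 1/50 + 2/25 × 49/50
= 93/5000 + 49/625 = 97/1000

P(the email is spam|the filter flags the email) = (93/5000) / (97/1000) = 93/485

P(the email is spam|the filter flags the email) = 93/485 ≈ 19.18%


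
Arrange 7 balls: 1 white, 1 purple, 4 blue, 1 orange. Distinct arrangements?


7!/(1!×1!×4!×1!) = 210

210


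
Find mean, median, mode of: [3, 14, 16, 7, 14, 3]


Sorted: [3, 3, 7, 14, 14, 16]
Mean = 57/6 = 19/2
Median = 21/2
Freq: {3: 2, 14: 2, 16: 1, 7: 1}
Mode: [3, 14]

Mean=19/2, Median=21/2, Mode=[3, 14]


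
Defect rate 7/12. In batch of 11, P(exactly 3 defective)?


Binomial: P(X=3) = C(11,3)×p^3×(1-p)^8
= 165 × 343/1728 × 390625/429981696 = 7369140625/247669456896

P(X=3) = 7369140625/247669456896 ≈ 2.98%


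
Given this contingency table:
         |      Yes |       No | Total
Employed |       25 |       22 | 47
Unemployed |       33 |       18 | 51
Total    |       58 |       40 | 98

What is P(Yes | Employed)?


P(Yes | Employed) = 25/(25+22) = 25/47

P(Yes|Employed) = 25/47 ≈ 53.19%


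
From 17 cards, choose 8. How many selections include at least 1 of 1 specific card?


Complement: C(17,8) - C(16,8) = 24310 - 12870 = 11440

11440


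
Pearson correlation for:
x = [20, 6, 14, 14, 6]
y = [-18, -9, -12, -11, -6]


n=5, Σx=60, Σy=-56, Σxy=-772, Σx²=864, Σy²=706
r = (5×(-772) - 60×(-56))/√((5×864 - 60²)(5×706 - (-56)²))
= -500/√(720×394) = -500/√283680 ≈ -500/532.6162 ≈ -0.9388

r ≈ -0.9388


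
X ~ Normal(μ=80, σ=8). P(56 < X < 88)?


z₁=(56-80)/8=-3.0, z₂=(88-80)/8=1.0
P = Φ(1.0) - Φ(-3.0) = 0.841345 - 0.001350 = 0.839995 ≈ 0.8400

P(56 < X < 88) ≈ 0.8400


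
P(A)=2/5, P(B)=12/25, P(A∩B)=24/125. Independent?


P(A)×P(B) = 24/125
P(A∩B) = 24/125
Equal ✓ → Independent

Yes, independent


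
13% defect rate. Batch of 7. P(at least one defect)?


P(all good) = (87/100)^7 = 37725479487783/100000000000000
P(≥1 defect) = 62274520512217/100000000000000

P = 62274520512217/100000000000000 ≈ 62.27%


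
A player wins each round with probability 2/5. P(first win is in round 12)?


Geometric: P(X=12) = (1-p)^(k-1)×p = (3/5)^11×2/5 = 354294/244140625

P(X=12) = 354294/244140625 ≈ 0.15%


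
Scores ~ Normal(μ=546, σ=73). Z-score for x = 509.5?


z = (x - μ)/σ = (509.5 - 546)/73 = -0.5

z = -0.5


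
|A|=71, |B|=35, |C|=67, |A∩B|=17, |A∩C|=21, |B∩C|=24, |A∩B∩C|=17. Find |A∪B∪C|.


|A∪B∪C| = 71+35+67-17-21-24+17 = 128

|A∪B∪C| = 128


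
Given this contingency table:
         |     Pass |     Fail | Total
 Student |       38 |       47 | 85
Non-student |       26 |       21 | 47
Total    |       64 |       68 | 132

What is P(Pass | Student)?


P(Pass | Student) = 38/(38+47) = 38/85

P(Pass|Student) = 38/85 ≈ 44.71%


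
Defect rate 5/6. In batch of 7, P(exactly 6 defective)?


Binomial: P(X=6) = C(7,6)×p^6×(1-p)^1
= 7 × 15625/46656 × 1/6 = 109375/279936

P(X=6) = 109375/279936 ≈ 39.07%


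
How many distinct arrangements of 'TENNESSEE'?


Letters: 9, freq: {'T': 1, 'E': 4, 'N': 2, 'S': 2}
9!/(1!×4!×2!×2!) = 362880/96 = 3780

3780


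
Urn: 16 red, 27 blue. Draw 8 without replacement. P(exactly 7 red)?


Hypergeometric: C(16,7)×C(27,1)/C(43,8)
= 11440×27/145008513 = 2640/1239389

P(X=7) = 2640/1239389 ≈ 0.21%


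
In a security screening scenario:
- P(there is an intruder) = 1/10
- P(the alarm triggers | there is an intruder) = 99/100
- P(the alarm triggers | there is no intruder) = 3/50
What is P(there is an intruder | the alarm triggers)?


Using Bayes' theorem:
P(A|B) = P(B|A)·P(A) / P(B)

P(the alarm triggers) = 99/100 × 1/10 + 3/50 × 9/10
= 99/1000 + 27/500 = 153/1000

P(there is an intruder|the alarm triggers) = (99/1000) / (153/1000) = 11/17

P(there is an intruder|the alarm triggers) = 11/17 ≈ 64.71%


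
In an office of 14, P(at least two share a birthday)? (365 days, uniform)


P(all different) = Π(365-i)/365 for i=0..13
= 0.776897
P(match) = 1 - 0.776897 = 0.223103

P ≈ 0.2231 ≈ 22.31%


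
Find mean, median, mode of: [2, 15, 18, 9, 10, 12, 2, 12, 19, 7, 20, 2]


Sorted: [2, 2, 2, 7, 9, 10, 12, 12, 15, 18, 19, 20]
Mean = 128/12 = 32/3
Median = 11
Freq: {2: 3, 15: 1, 18: 1, 9: 1, 10: 1, 12: 2, 19: 1, 7: 1, 20: 1}
Mode: [2]

Mean=32/3, Median=11, Mode=2


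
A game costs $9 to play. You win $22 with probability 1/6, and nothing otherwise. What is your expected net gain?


E[gain] = (22-9)×1/6 + (-9)×5/6
= 13/6 - 15/2 = -16/3

Expected net gain = $-16/3 ≈ $-5.33


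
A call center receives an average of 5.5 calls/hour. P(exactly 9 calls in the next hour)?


Poisson(λ=5.5): P(X=9) = e^(-λ)×λ^k/k!
= e^(-5.5) × 5.5^9 / 9!
≈ 0.004086771438 × 4605366.58398 / 362880 ≈ 0.051866

P(X=9) ≈ 0.051866 ≈ 5.19%


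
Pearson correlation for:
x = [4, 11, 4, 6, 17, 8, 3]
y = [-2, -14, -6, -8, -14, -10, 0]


n=7, Σx=53, Σy=-54, Σxy=-552, Σx²=551, Σy²=596
r = (7×(-552) - 53×(-54))/√((7×551 - 53²)(7×596 - (-54)²))
= -1002/√(1048×1256) = -1002/√1316288 ≈ -1002/1147.2960 ≈ -0.8734

r ≈ -0.8734


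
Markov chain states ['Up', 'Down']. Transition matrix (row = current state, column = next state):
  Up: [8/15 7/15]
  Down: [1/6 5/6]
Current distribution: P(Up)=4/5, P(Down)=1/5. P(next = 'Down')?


P(next=Down) = Σᵢ P(now=i)×P(i→Down)
= 4/5×7/15 + 1/5×5/6
= 28/75 + 1/6 = 27/50

P = 27/50 ≈ 0.5400


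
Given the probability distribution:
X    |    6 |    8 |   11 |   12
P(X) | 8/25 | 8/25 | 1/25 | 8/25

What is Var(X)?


E[X] = 219/25
E[X²] = 2073/25
Var(X) = E[X²] - (E[X])² = 2073/25 - 47961/625 = 3864/625

Var(X) = 3864/625 ≈ 6.1824


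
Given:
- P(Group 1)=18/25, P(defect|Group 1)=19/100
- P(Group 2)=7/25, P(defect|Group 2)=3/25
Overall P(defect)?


P(B) = Σ P(B|Aᵢ)×P(Aᵢ)
  19/100×18/25 = 171/1250
  3/25×7/25 = 21/625
Sum = 213/1250

P(defect) = 213/1250 ≈ 17.04%


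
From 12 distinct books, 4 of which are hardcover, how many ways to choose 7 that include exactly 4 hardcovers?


Choose 4 of the 4 hardcovers and 3 of the other 8 books:
C(4,4)×C(8,3) = 1×56 = 56

56


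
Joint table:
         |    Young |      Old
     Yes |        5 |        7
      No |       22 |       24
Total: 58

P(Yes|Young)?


P(Yes|Young) = 5/(5+22) = 5/27

P = 5/27 ≈ 18.52%


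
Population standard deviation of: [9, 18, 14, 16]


Mean = 57/4
  (9-57/4)²=441/16
  (18-57/4)²=225/16
  (14-57/4)²=1/16
  (16-57/4)²=49/16
Σ(x-μ)² = 179/4
σ² = (179/4)/4 = 179/16

σ = √(179/16) ≈ 3.3448


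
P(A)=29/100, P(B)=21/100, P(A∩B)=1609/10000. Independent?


P(A)×P(B) = 609/10000
P(A∩B) = 1609/10000
Not equal → NOT independent

No, not independent


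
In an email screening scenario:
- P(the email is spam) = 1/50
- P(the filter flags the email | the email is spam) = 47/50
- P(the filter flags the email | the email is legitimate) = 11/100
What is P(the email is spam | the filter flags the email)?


Using Bayes' theorem:
P(A|B) = P(B|A)·P(A) / P(B)

P(the filter flags the email) = 47/50 × 1/50 + 11/100 × 49/50
= 47/2500 + 539/5000 = 633/5000

P(the email is spam|the filter flags the email) = (47/2500) / (633/5000) = 94/633

P(the email is spam|the filter flags the email) = 94/633 ≈ 14.85%


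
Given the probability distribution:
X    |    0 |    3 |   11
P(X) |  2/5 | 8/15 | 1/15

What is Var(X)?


E[X] = 7/3
E[X²] = 193/15
Var(X) = E[X²] - (E[X])² = 193/15 - 49/9 = 334/45

Var(X) = 334/45 ≈ 7.4222


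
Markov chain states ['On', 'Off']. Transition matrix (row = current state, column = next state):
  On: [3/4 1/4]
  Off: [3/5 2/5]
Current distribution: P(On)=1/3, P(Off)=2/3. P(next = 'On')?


P(next=On) = Σᵢ P(now=i)×P(i→On)
= 1/3×3/4 + 2/3×3/5
= 1/4 + 2/5 = 13/20

P = 13/20 ≈ 0.6500


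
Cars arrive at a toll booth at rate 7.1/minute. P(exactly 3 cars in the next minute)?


Poisson(λ=7.1): P(X=3) = e^(-λ)×λ^k/k!
= e^(-7.1) × 7.1^3 / 3!
≈ 0.0008251049233 × 357.911 / 6 ≈ 0.049219

P(X=3) ≈ 0.049219 ≈ 4.92%


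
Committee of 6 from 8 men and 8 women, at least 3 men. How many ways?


Count by #men:
  3M,3W: C(8,3)×C(8,3)=3136
  4M,2W: C(8,4)×C(8,2)=1960
  5M,1W: C(8,5)×C(8,1)=448
  6M,0W: C(8,6)×C(8,0)=28
Total = 5572

5572


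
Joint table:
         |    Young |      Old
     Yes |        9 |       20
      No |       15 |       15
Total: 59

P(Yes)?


P(Yes) = (9+20)/59 = 29/59

P(Yes) = 29/59 ≈ 49.15%


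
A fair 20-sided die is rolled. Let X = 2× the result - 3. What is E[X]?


E[die] = (1+20)/2 = 21/2
E[X] = 2×21/2 - 3 = 18

E[X] = 18


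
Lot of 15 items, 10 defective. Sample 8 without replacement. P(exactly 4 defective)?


Hypergeometric: C(10,4)×C(5,4)/C(15,8)
= 210×5/6435 = 70/429

P(X=4) = 70/429 ≈ 16.32%


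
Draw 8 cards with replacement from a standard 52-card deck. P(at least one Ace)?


P(not a Ace) = 48/52 = 12/13
P(none in 8 draws) = (12/13)^8 = 429981696/815730721
P(≥1 Ace) = 1 - 429981696/815730721 = 385749025/815730721

P = 385749025/815730721 ≈ 47.29%


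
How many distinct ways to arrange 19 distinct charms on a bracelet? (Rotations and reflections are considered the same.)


Free circular arrangements: rotations and reflections both identified.
(n-1)!/2 = 18!/2 = 6402373705728000/2 = 3201186852864000

3201186852864000


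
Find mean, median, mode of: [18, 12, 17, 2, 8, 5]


Sorted: [2, 5, 8, 12, 17, 18]
Mean = 62/6 = 31/3
Median = 10
Freq: {18: 1, 12: 1, 17: 1, 2: 1, 8: 1, 5: 1}
Mode: No mode

Mean=31/3, Median=10, Mode=No mode


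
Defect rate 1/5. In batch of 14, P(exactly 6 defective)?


Binomial: P(X=6) = C(14,6)×p^6×(1-p)^8
= 3003 × 1/15625 × 65536/390625 = 196804608/6103515625

P(X=6) = 196804608/6103515625 ≈ 3.22%


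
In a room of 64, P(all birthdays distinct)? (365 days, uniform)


P(all different) = Π(365-i)/365 for i=0..63
= (365/365)×(364/365)×...×(302/365)
= 0.002810

P ≈ 0.0028 ≈ 0.28%


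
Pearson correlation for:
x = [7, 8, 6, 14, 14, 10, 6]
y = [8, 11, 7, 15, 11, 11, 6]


n=7, Σx=65, Σy=69, Σxy=696, Σx²=677, Σy²=737
r = (7×696 - 65×69)/√((7×677 - 65²)(7×737 - 69²))
= 387/√(514×398) = 387/√204572 ≈ 387/452.2964 ≈ 0.8556

r ≈ 0.8556


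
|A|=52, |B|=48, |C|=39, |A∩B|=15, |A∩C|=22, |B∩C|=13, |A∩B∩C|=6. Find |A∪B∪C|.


|A∪B∪C| = 52+48+39-15-22-13+6 = 95

|A∪B∪C| = 95


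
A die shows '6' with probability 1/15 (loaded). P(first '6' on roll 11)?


Geometric: P(X=11) = (1-p)^(k-1)×p = (14/15)^10×1/15 = 289254654976/8649755859375

P(X=11) = 289254654976/8649755859375 ≈ 3.34%


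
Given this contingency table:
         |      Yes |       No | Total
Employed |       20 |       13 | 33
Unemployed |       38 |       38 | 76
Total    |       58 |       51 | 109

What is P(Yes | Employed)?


P(Yes | Employed) = 20/(20+13) = 20/33

P(Yes|Employed) = 20/33 ≈ 60.61%


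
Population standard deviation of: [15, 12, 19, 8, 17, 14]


Mean = 85/6
  (15-85/6)²=25/36
  (12-85/6)²=169/36
  (19-85/6)²=841/36
  (8-85/6)²=1369/36
  (17-85/6)²=289/36
  (14-85/6)²=1/36
Σ(x-μ)² = 449/6
σ² = (449/6)/6 = 449/36

σ = √(449/36) ≈ 3.5316


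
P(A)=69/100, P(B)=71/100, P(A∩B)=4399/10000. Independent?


P(A)×P(B) = 4899/10000
P(A∩B) = 4399/10000
Not equal → NOT independent

No, not independent


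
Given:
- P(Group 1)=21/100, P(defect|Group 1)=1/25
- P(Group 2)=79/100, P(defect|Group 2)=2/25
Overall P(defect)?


P(B) = Σ P(B|Aᵢ)×P(Aᵢ)
  1/25×21/100 = 21/2500
  2/25×79/100 = 79/1250
Sum = 179/2500

P(defect) = 179/2500 ≈ 7.16%


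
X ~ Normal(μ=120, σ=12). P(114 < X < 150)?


z₁=(114-120)/12=-0.5, z₂=(150-120)/12=2.5
P = Φ(2.5) - Φ(-0.5) = 0.993790 - 0.308538 = 0.685252 ≈ 0.6853

P(114 < X < 150) ≈ 0.6853


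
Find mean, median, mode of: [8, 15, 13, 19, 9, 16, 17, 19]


Sorted: [8, 9, 13, 15, 16, 17, 19, 19]
Mean = 116/8 = 29/2
Median = 31/2
Freq: {8: 1, 15: 1, 13: 1, 19: 2, 9: 1, 16: 1, 17: 1}
Mode: [19]

Mean=29/2, Median=31/2, Mode=19


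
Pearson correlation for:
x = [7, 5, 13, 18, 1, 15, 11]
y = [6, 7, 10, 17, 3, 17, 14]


n=7, Σx=70, Σy=74, Σxy=925, Σx²=914, Σy²=968
r = (7×925 - 70×74)/√((7×914 - 70²)(7×968 - 74²))
= 1295/√(1498×1300) = 1295/√1947400 ≈ 1295/1395.4927 ≈ 0.9280

r ≈ 0.9280


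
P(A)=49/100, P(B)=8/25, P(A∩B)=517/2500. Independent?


P(A)×P(B) = 98/625
P(A∩B) = 517/2500
Not equal → NOT independent

No, not independent


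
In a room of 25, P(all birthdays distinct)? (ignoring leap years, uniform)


P(all different) = Π(365-i)/365 for i=0..24
= (365/365)×(364/365)×...×(341/365)
= 0.431300

P ≈ 0.4313 ≈ 43.13%


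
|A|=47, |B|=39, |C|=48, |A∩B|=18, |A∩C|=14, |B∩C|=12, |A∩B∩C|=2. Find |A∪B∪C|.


|A∪B∪C| = 47+39+48-18-14-12+2 = 92

|A∪B∪C| = 92


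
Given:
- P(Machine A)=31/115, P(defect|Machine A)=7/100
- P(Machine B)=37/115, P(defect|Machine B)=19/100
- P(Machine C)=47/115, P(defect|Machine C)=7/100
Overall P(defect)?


P(B) = Σ P(B|Aᵢ)×P(Aᵢ)
  7/100×31/115 = 217/11500
  19/100×37/115 = 703/11500
  7/100×47/115 = 329/11500
Sum = 1249/11500

P(defect) = 1249/11500 ≈ 10.86%


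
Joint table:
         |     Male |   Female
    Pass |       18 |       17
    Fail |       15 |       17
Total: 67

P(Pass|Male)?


P(Pass|Male) = 18/(18+15) = 18/33 = 6/11

P = 6/11 ≈ 54.55%


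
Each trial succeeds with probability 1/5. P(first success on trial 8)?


Geometric: P(X=8) = (1-p)^(k-1)×p = (4/5)^7×1/5 = 16384/390625

P(X=8) = 16384/390625 ≈ 4.19%


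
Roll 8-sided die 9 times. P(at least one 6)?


P(no 6)^9 = (7/8)^9 = 40353607/134217728
P(≥1) = 1 - 40353607/134217728 = 93864121/134217728

P = 93864121/134217728 ≈ 69.93%


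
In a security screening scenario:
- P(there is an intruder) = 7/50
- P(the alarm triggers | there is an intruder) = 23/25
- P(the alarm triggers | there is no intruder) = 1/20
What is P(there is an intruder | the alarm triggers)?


Using Bayes' theorem:
P(A|B) = P(B|A)·P(A) / P(B)

P(the alarm triggers) = 23/25 × 7/50 + 1/20 × 43/50
= 161/1250 + 43/1000 = 859/5000

P(there is an intruder|the alarm triggers) = (161/1250) / (859/5000) = 644/859

P(there is an intruder|the alarm triggers) = 644/859 ≈ 74.97%


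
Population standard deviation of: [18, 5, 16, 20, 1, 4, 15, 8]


Mean = 87/8
  (18-87/8)²=3249/64
  (5-87/8)²=2209/64
  (16-87/8)²=1681/64
  (20-87/8)²=5329/64
  (1-87/8)²=6241/64
  (4-87/8)²=3025/64
  (15-87/8)²=1089/64
  (8-87/8)²=529/64
Σ(x-μ)² = 2919/8
σ² = (2919/8)/8 = 2919/64

σ = √(2919/64) ≈ 6.7535


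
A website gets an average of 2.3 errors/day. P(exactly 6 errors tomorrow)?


Poisson(λ=2.3): P(X=6) = e^(-λ)×λ^k/k!
= e^(-2.3) × 2.3^6 / 6!
≈ 0.1002588437 × 148.035889 / 720 ≈ 0.020614

P(X=6) ≈ 0.020614 ≈ 2.06%


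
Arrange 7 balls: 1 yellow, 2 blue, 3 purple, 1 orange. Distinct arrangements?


7!/(1!×2!×3!×1!) = 420

420


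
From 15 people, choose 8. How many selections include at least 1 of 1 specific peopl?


Complement: C(15,8) - C(14,8) = 6435 - 3003 = 3432

3432


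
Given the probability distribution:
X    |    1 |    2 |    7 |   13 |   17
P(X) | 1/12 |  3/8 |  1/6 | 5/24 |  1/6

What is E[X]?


E[X] = Σ x·P(X=x)
= (1)×(1/12) + (2)×(3/8) + (7)×(1/6) + (13)×(5/24) + (17)×(1/6)
= 181/24

E[X] = 181/24


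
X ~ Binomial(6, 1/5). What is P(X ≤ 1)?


P(X ≤ 1) = Σ P(X=i) for i=0..1
P(X=0) = 4096/15625
P(X=1) = 6144/15625
Sum = 2048/3125

P(X ≤ 1) = 2048/3125 ≈ 65.54%


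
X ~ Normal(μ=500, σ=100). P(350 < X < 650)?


z₁=(350-500)/100=-1.5, z₂=(650-500)/100=1.5
P = Φ(1.5) - Φ(-1.5) = 0.933193 - 0.066807 = 0.866386 ≈ 0.8664

P(350 < X < 650) ≈ 0.8664


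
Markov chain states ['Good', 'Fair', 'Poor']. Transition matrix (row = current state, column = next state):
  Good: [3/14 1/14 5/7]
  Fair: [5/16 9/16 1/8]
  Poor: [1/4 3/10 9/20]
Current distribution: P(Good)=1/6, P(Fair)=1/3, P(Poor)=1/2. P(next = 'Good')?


P(next=Good) = Σᵢ P(now=i)×P(i→Good)
= 1/6×3/14 + 1/3×5/16 + 1/2×1/4
= 1/28 + 5/48 + 1/8 = 89/336

P = 89/336 ≈ 0.2649


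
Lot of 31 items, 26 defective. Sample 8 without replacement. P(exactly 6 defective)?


Hypergeometric: C(26,6)×C(5,2)/C(31,8)
= 230230×10/7888725 = 7084/24273

P(X=6) = 7084/24273 ≈ 29.18%


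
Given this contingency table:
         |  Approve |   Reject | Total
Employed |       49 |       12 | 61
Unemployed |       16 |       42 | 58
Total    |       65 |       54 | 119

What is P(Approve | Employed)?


P(Approve | Employed) = 49/(49+12) = 49/61

P(Approve|Employed) = 49/61 ≈ 80.33%


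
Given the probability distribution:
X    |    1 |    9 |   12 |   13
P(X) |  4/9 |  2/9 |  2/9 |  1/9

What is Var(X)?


E[X] = 59/9
E[X²] = 623/9
Var(X) = E[X²] - (E[X])² = 623/9 - 3481/81 = 2126/81

Var(X) = 2126/81 ≈ 26.2469


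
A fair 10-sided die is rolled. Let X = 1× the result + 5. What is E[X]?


E[die] = (1+10)/2 = 11/2
E[X] = 1×11/2 + 5 = 21/2

E[X] = 21/2


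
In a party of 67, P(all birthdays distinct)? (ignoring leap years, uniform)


P(all different) = Π(365-i)/365 for i=0..66
= (365/365)×(364/365)×...×(299/365)
= 0.001560

P ≈ 0.0016 ≈ 0.16%


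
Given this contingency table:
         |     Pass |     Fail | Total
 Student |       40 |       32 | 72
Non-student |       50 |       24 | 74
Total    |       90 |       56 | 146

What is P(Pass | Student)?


P(Pass | Student) = 40/(40+32) = 40/72 = 5/9

P(Pass|Student) = 5/9 ≈ 55.56%


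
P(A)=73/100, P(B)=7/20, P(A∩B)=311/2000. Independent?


P(A)×P(B) = 511/2000
P(A∩B) = 311/2000
Not equal → NOT independent

No, not independent


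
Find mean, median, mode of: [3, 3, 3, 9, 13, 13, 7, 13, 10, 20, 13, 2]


Sorted: [2, 3, 3, 3, 7, 9, 10, 13, 13, 13, 13, 20]
Mean = 109/12
Median = 19/2
Freq: {3: 3, 9: 1, 13: 4, 7: 1, 10: 1, 20: 1, 2: 1}
Mode: [13]

Mean=109/12, Median=19/2, Mode=13


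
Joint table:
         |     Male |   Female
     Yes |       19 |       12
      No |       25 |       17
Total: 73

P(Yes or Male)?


P(Yes∨Male) = P(Yes) + P(Male) - P(Yes∧Male)
= (31 + 44 - 19)/73 = 56/73

P = 56/73 ≈ 76.71%


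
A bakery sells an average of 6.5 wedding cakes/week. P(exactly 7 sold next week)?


Poisson(λ=6.5): P(X=7) = e^(-λ)×λ^k/k!
= e^(-6.5) × 6.5^7 / 7!
≈ 0.001503439193 × 490222.789062 / 5040 ≈ 0.146234

P(X=7) ≈ 0.146234 ≈ 14.62%


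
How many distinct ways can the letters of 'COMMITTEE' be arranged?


Letters: 9, freq: {'C': 1, 'O': 1, 'M': 2, 'I': 1, 'T': 2, 'E': 2}
9!/(1!×1!×2!×1!×2!×2!) = 362880/8 = 45360

45360


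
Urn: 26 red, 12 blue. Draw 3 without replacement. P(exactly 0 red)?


Hypergeometric: C(26,0)×C(12,3)/C(38,3)
= 1×220/8436 = 55/2109

P(X=0) = 55/2109 ≈ 2.61%


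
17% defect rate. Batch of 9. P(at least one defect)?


P(all good) = (83/100)^9 = 186940255267540403/1000000000000000000
P(≥1 defect) = 813059744732459597/1000000000000000000

P = 813059744732459597/1000000000000000000 ≈ 81.31%


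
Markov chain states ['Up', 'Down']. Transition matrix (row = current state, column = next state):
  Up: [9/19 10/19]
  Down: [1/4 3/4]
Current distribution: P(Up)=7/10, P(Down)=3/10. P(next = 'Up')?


P(next=Up) = Σᵢ P(now=i)×P(i→Up)
= 7/10×9/19 + 3/10×1/4
= 63/190 + 3/40 = 309/760

P = 309/760 ≈ 0.4066


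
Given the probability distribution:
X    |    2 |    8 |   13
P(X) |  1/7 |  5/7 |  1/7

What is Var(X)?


E[X] = 55/7
E[X²] = 493/7
Var(X) = E[X²] - (E[X])² = 493/7 - 3025/49 = 426/49

Var(X) = 426/49 ≈ 8.6939


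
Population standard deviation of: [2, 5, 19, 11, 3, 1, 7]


Mean = 48/7
  (2-48/7)²=1156/49
  (5-48/7)²=169/49
  (19-48/7)²=7225/49
  (11-48/7)²=841/49
  (3-48/7)²=729/49
  (1-48/7)²=1681/49
  (7-48/7)²=1/49
Σ(x-μ)² = 1686/7
σ² = (1686/7)/7 = 1686/49

σ = √(1686/49) ≈ 5.8658


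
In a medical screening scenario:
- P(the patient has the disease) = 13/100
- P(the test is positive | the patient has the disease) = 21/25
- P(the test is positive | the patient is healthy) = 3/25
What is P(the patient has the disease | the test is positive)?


Using Bayes' theorem:
P(A|B) = P(B|A)·P(A) / P(B)

P(the test is positive) = 21/25 × 13/100 + 3/25 × 87/100
= 273/2500 + 261/2500 = 267/1250

P(the patient has the disease|the test is positive) = (273/2500) / (267/1250) = 91/178

P(the patient has the disease|the test is positive) = 91/178 ≈ 51.12%


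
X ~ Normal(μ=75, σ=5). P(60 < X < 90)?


z₁=(60-75)/5=-3.0, z₂=(90-75)/5=3.0
P = Φ(3.0) - Φ(-3.0) = 0.998650 - 0.001350 = 0.997300 ≈ 0.9973

P(60 < X < 90) ≈ 0.9973


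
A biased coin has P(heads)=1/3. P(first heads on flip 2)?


Geometric: P(X=2) = (1-p)^(k-1)×p = (2/3)^1×1/3 = 2/9

P(X=2) = 2/9 ≈ 22.22%


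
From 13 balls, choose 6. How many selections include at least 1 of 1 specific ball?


Complement: C(13,6) - C(12,6) = 1716 - 924 = 792

792


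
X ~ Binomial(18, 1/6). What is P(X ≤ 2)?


P(X ≤ 2) = Σ P(X=i) for i=0..2
P(X=0) = 3814697265625/101559956668416
P(X=1) = 762939453125/5642219814912
P(X=2) = 2593994140625/11284439629824
Sum = 10223388671875/25389989167104

P(X ≤ 2) = 10223388671875/25389989167104 ≈ 40.27%


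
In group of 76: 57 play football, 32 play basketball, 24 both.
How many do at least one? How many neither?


|A∪B| = 57+32-24 = 65
Neither = 76-65 = 11

At least one: 65; Neither: 11


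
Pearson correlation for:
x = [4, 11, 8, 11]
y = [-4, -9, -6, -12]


n=4, Σx=34, Σy=-31, Σxy=-295, Σx²=322, Σy²=277
r = (4×(-295) - 34×(-31))/√((4×322 - 34²)(4×277 - (-31)²))
= -126/√(132×147) = -126/√19404 ≈ -126/139.2982 ≈ -0.9045

r ≈ -0.9045


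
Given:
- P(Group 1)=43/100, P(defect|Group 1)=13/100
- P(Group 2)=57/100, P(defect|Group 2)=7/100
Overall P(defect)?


P(B) = Σ P(B|Aᵢ)×P(Aᵢ)
  13/100×43/100 = 559/10000
  7/100×57/100 = 399/10000
Sum = 479/5000

P(defect) = 479/5000 ≈ 9.58%


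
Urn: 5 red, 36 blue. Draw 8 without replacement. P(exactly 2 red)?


Hypergeometric: C(5,2)×C(36,6)/C(41,8)
= 10×1947792/95548245 = 76384/374699

P(X=2) = 76384/374699 ≈ 20.39%


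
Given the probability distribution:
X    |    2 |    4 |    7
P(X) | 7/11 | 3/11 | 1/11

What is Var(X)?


E[X] = 3
E[X²] = 125/11
Var(X) = E[X²] - (E[X])² = 125/11 - 9 = 26/11

Var(X) = 26/11 ≈ 2.3636


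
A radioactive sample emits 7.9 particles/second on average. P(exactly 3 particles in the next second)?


Poisson(λ=7.9): P(X=3) = e^(-λ)×λ^k/k!
= e^(-7.9) × 7.9^3 / 3!
≈ 0.0003707435405 × 493.039 / 6 ≈ 0.030465

P(X=3) ≈ 0.030465 ≈ 3.05%


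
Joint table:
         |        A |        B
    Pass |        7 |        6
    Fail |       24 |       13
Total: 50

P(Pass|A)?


P(Pass|A) = 7/(7+24) = 7/31

P = 7/31 ≈ 22.58%


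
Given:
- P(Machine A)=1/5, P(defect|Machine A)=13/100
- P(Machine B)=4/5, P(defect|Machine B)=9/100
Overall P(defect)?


P(B) = Σ P(B|Aᵢ)×P(Aᵢ)
  13/100×1/5 = 13/500
  9/100×4/5 = 9/125
Sum = 49/500

P(defect) = 49/500 ≈ 9.80%


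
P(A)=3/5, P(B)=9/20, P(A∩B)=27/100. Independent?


P(A)×P(B) = 27/100
P(A∩B) = 27/100
Equal ✓ → Independent

Yes, independent


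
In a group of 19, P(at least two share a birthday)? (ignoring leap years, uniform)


P(all different) = Π(365-i)/365 for i=0..18
= 0.620881
P(match) = 1 - 0.620881 = 0.379119

P ≈ 0.3791 ≈ 37.91%


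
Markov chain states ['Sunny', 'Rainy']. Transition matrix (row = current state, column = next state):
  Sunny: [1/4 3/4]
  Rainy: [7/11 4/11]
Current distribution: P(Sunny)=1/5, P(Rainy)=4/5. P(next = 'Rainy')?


P(next=Rainy) = Σᵢ P(now=i)×P(i→Rainy)
= 1/5×3/4 + 4/5×4/11
= 3/20 + 16/55 = 97/220

P = 97/220 ≈ 0.4409


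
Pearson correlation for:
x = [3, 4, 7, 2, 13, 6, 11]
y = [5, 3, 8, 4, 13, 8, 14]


n=7, Σx=46, Σy=55, Σxy=462, Σx²=404, Σy²=543
r = (7×462 - 46×55)/√((7×404 - 46²)(7×543 - 55²))
= 704/√(712×776) = 704/√552512 ≈ 704/743.3115 ≈ 0.9471

r ≈ 0.9471


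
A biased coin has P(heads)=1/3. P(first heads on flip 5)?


Geometric: P(X=5) = (1-p)^(k-1)×p = (2/3)^4×1/3 = 16/243

P(X=5) = 16/243 ≈ 6.58%


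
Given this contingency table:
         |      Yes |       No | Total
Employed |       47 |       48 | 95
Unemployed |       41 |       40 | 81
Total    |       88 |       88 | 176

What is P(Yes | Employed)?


P(Yes | Employed) = 47/(47+48) = 47/95

P(Yes|Employed) = 47/95 ≈ 49.47%


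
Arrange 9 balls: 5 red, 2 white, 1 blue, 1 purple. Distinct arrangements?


9!/(5!×2!×1!×1!) = 1512

1512


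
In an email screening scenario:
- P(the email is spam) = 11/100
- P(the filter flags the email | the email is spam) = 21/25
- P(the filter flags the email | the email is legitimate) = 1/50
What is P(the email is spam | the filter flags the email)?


Using Bayes' theorem:
P(A|B) = P(B|A)·P(A) / P(B)

P(the filter flags the email) = 21/25 × 11/100 + 1/50 × 89/100
= 231/2500 + 89/5000 = 551/5000

P(the email is spam|the filter flags the email) = (231/2500) / (551/5000) = 462/551

P(the email is spam|the filter flags the email) = 462/551 ≈ 83.85%


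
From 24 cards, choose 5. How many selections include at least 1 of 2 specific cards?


Complement: C(24,5) - C(22,5) = 42504 - 26334 = 16170

16170


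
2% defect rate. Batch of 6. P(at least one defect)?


P(all good) = (49/50)^6 = 13841287201/15625000000
P(≥1 defect) = 1783712799/15625000000

P = 1783712799/15625000000 ≈ 11.42%


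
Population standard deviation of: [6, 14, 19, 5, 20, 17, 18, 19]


Mean = 118/8 = 59/4
  (6-59/4)²=1225/16
  (14-59/4)²=9/16
  (19-59/4)²=289/16
  (5-59/4)²=1521/16
  (20-59/4)²=441/16
  (17-59/4)²=81/16
  (18-59/4)²=169/16
  (19-59/4)²=289/16
Σ(x-μ)² = 503/2
σ² = (503/2)/8 = 503/16

σ = √(503/16) ≈ 5.6069


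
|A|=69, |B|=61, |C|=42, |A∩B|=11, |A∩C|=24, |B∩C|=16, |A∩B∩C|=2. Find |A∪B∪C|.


|A∪B∪C| = 69+61+42-11-24-16+2 = 123

|A∪B∪C| = 123


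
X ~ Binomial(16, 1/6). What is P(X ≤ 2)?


P(X ≤ 2) = Σ P(X=i) for i=0..2
P(X=0) = 152587890625/2821109907456
P(X=1) = 30517578125/176319369216
P(X=2) = 30517578125/117546246144
Sum = 152587890625/313456656384

P(X ≤ 2) = 152587890625/313456656384 ≈ 48.68%


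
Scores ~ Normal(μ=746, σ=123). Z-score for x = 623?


z = (x - μ)/σ = (623 - 746)/123 = -1.0

z = -1.0


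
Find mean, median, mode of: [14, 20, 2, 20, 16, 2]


Sorted: [2, 2, 14, 16, 20, 20]
Mean = 74/6 = 37/3
Median = 15
Freq: {14: 1, 20: 2, 2: 2, 16: 1}
Mode: [2, 20]

Mean=37/3, Median=15, Mode=[2, 20]


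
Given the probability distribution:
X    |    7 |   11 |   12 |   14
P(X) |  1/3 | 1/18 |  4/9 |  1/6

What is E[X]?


E[X] = Σ x·P(X=x)
= (7)×(1/3) + (11)×(1/18) + (12)×(4/9) + (14)×(1/6)
= 191/18

E[X] = 191/18


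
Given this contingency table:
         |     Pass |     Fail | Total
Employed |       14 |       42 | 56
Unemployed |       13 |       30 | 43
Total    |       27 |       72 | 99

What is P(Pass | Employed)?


P(Pass | Employed) = 14/(14+42) = 14/56 = 1/4

P(Pass|Employed) = 1/4 ≈ 25.00%


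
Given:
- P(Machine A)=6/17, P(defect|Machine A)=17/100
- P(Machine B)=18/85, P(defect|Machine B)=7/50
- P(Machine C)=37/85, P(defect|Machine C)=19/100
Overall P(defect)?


P(B) = Σ P(B|Aᵢ)×P(Aᵢ)
  17/100×6/17 = 3/50
  7/50×18/85 = 63/2125
  19/100×37/85 = 703/8500
Sum = 293/1700

P(defect) = 293/1700 ≈ 17.24%


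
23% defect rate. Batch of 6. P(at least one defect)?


P(all good) = (77/100)^6 = 208422380089/1000000000000
P(≥1 defect) = 791577619911/1000000000000

P = 791577619911/1000000000000 ≈ 79.16%


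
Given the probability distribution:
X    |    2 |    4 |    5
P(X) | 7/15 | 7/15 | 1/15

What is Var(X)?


E[X] = 47/15
E[X²] = 11
Var(X) = E[X²] - (E[X])² = 11 - 2209/225 = 266/225

Var(X) = 266/225 ≈ 1.1822


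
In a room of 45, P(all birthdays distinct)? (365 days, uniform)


P(all different) = Π(365-i)/365 for i=0..44
= (365/365)×(364/365)×...×(321/365)
= 0.059024

P ≈ 0.0590 ≈ 5.90%


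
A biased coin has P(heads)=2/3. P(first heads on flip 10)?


Geometric: P(X=10) = (1-p)^(k-1)×p = (1/3)^9×2/3 = 2/59049

P(X=10) = 2/59049 ≈ 0.00%


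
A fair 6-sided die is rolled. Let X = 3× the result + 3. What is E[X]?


E[die] = (1+6)/2 = 7/2
E[X] = 3×7/2 + 3 = 27/2

E[X] = 27/2


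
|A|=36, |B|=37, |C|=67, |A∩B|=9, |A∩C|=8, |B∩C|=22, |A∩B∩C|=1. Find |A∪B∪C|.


|A∪B∪C| = 36+37+67-9-8-22+1 = 102

|A∪B∪C| = 102


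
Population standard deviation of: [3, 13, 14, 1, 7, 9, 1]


Mean = 48/7
  (3-48/7)²=729/49
  (13-48/7)²=1849/49
  (14-48/7)²=2500/49
  (1-48/7)²=1681/49
  (7-48/7)²=1/49
  (9-48/7)²=225/49
  (1-48/7)²=1681/49
Σ(x-μ)² = 1238/7
σ² = (1238/7)/7 = 1238/49

σ = √(1238/49) ≈ 5.0265


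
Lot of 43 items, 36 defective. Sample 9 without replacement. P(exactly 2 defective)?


Hypergeometric: C(36,2)×C(7,7)/C(43,9)
= 630×1/563921995 = 18/16112057

P(X=2) = 18/16112057 ≈ 0.00%


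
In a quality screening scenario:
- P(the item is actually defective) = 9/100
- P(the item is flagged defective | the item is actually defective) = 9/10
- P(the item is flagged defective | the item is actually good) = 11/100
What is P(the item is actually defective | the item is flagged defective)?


Using Bayes' theorem:
P(A|B) = P(B|A)·P(A) / P(B)

P(the item is flagged defective) = 9/10 × 9/100 + 11/100 × 91/100
= 81/1000 + 1001/10000 = 1811/10000

P(the item is actually defective|the item is flagged defective) = (81/1000) / (1811/10000) = 810/1811

P(the item is actually defective|the item is flagged defective) = 810/1811 ≈ 44.73%


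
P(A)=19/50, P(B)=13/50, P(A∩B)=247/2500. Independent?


P(A)×P(B) = 247/2500
P(A∩B) = 247/2500
Equal ✓ → Independent

Yes, independent


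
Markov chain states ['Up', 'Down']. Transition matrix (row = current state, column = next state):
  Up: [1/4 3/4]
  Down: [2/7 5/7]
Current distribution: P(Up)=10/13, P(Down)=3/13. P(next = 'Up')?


P(next=Up) = Σᵢ P(now=i)×P(i→Up)
= 10/13×1/4 + 3/13×2/7
= 5/26 + 6/91 = 47/182

P = 47/182 ≈ 0.2582


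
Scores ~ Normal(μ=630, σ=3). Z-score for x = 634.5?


z = (x - μ)/σ = (634.5 - 630)/3 = 1.5

z = 1.5


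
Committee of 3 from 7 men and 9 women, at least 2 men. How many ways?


Count by #men:
  2M,1W: C(7,2)×C(9,1)=189
  3M,0W: C(7,3)×C(9,0)=35
Total = 224

224


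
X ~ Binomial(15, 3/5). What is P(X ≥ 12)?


P(X ≥ 12) = Σ P(X=i) for i=12..15
P(X=12) = 386889048/6103515625
P(X=13) = 133923132/6103515625
P(X=14) = 28697814/6103515625
P(X=15) = 14348907/30517578125
Sum = 2761898877/30517578125

P(X ≥ 12) = 2761898877/30517578125 ≈ 9.05%


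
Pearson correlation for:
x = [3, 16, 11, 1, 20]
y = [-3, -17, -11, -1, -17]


n=5, Σx=51, Σy=-49, Σxy=-743, Σx²=787, Σy²=709
r = (5×(-743) - 51×(-49))/√((5×787 - 51²)(5×709 - (-49)²))
= -1216/√(1334×1144) = -1216/√1526096 ≈ -1216/1235.3526 ≈ -0.9843

r ≈ -0.9843


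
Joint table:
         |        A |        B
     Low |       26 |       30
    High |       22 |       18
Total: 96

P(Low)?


P(Low) = (26+30)/96 = 56/96 = 7/12

P(Low) = 7/12 ≈ 58.33%


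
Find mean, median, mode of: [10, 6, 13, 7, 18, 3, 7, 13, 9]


Sorted: [3, 6, 7, 7, 9, 10, 13, 13, 18]
Mean = 86/9
Median = 9
Freq: {10: 1, 6: 1, 13: 2, 7: 2, 18: 1, 3: 1, 9: 1}
Mode: [7, 13]

Mean=86/9, Median=9, Mode=[7, 13]


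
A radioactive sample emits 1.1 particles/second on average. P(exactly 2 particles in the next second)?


Poisson(λ=1.1): P(X=2) = e^(-λ)×λ^k/k!
= e^(-1.1) × 1.1^2 / 2!
≈ 0.3328710837 × 1.21 / 2 ≈ 0.201387

P(X=2) ≈ 0.201387 ≈ 20.14%


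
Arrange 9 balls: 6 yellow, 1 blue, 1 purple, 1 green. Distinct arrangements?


9!/(6!×1!×1!×1!) = 504

504


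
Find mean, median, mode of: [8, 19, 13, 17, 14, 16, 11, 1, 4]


Sorted: [1, 4, 8, 11, 13, 14, 16, 17, 19]
Mean = 103/9
Median = 13
Freq: {8: 1, 19: 1, 13: 1, 17: 1, 14: 1, 16: 1, 11: 1, 1: 1, 4: 1}
Mode: No mode

Mean=103/9, Median=13, Mode=No mode


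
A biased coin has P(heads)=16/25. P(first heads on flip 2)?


Geometric: P(X=2) = (1-p)^(k-1)×p = (9/25)^1×16/25 = 144/625

P(X=2) = 144/625 ≈ 23.04%


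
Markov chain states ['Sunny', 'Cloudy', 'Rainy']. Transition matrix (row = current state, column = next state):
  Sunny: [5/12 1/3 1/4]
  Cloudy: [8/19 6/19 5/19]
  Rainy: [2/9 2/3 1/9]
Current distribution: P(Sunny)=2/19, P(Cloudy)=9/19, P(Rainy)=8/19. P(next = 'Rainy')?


P(next=Rainy) = Σᵢ P(now=i)×P(i→Rainy)
= 2/19×1/4 + 9/19×5/19 + 8/19×1/9
= 1/38 + 45/361 + 8/171 = 1285/6498

P = 1285/6498 ≈ 0.1978


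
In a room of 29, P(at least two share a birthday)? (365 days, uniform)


P(all different) = Π(365-i)/365 for i=0..28
= 0.319031
P(match) = 1 - 0.319031 = 0.680969

P ≈ 0.6810 ≈ 68.10%


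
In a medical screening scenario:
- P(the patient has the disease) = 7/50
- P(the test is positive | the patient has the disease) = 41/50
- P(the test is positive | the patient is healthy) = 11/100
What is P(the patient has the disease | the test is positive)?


Using Bayes' theorem:
P(A|B) = P(B|A)·P(A) / P(B)

P(the test is positive) = 41/50 × 7/50 + 11/100 × 43/50
= 287/2500 + 473/5000 = 1047/5000

P(the patient has the disease|the test is positive) = (287/2500) / (1047/5000) = 574/1047

P(the patient has the disease|the test is positive) = 574/1047 ≈ 54.82%


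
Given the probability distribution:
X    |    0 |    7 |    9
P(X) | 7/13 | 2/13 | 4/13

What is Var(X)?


E[X] = 50/13
E[X²] = 422/13
Var(X) = E[X²] - (E[X])² = 422/13 - 2500/169 = 2986/169

Var(X) = 2986/169 ≈ 17.6686


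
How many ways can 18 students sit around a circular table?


Circular arrangements of 18 distinct objects: fix one position to break rotational symmetry.
(n-1)! = 17! = 355687428096000

355687428096000


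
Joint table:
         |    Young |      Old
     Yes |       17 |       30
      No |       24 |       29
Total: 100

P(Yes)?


P(Yes) = (17+30)/100 = 47/100

P(Yes) = 47/100 ≈ 47.00%


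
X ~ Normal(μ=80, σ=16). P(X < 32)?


z = (32-80)/16 = -3.0
P(Z < -3.0) = 0.0013

P(X < 32) ≈ 0.0013


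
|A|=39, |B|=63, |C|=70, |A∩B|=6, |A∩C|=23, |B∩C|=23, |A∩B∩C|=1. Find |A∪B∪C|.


|A∪B∪C| = 39+63+70-6-23-23+1 = 121

|A∪B∪C| = 121


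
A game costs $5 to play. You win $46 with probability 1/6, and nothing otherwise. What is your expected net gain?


E[gain] = (46-5)×1/6 + (-5)×5/6
= 41/6 - 25/6 = 8/3

Expected net gain = $8/3 ≈ $2.67


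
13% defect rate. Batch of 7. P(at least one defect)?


P(all good) = (87/100)^7 = 37725479487783/100000000000000
P(≥1 defect) = 62274520512217/100000000000000

P = 62274520512217/100000000000000 ≈ 62.27%


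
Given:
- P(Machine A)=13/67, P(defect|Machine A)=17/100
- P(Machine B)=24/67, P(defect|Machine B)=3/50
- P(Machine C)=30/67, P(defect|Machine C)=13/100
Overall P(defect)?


P(B) = Σ P(B|Aᵢ)×P(Aᵢ)
  17/100×13/67 = 221/6700
  3/50×24/67 = 36/1675
  13/100×30/67 = 39/670
Sum = 151/1340

P(defect) = 151/1340 ≈ 11.27%


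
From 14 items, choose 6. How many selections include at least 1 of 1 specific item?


Complement: C(14,6) - C(13,6) = 3003 - 1716 = 1287

1287


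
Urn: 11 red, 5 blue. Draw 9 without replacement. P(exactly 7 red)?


Hypergeometric: C(11,7)×C(5,2)/C(16,9)
= 330×10/11440 = 15/52

P(X=7) = 15/52 ≈ 28.85%


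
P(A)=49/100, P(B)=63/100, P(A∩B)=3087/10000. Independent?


P(A)×P(B) = 3087/10000
P(A∩B) = 3087/10000
Equal ✓ → Independent

Yes, independent


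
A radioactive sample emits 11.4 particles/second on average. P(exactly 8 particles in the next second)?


Poisson(λ=11.4): P(X=8) = e^(-λ)×λ^k/k!
= e^(-11.4) × 11.4^8 / 8!
≈ 1.119548484e-05 × 285258642.207 / 40320 ≈ 0.079207

P(X=8) ≈ 0.079207 ≈ 7.92%


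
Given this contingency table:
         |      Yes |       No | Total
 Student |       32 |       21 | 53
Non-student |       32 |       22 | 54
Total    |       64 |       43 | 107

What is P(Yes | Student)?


P(Yes | Student) = 32/(32+21) = 32/53

P(Yes|Student) = 32/53 ≈ 60.38%


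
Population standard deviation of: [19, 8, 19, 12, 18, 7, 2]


Mean = 85/7
  (19-85/7)²=2304/49
  (8-85/7)²=841/49
  (19-85/7)²=2304/49
  (12-85/7)²=1/49
  (18-85/7)²=1681/49
  (7-85/7)²=1296/49
  (2-85/7)²=5041/49
Σ(x-μ)² = 1924/7
σ² = (1924/7)/7 = 1924/49

σ = √(1924/49) ≈ 6.2662


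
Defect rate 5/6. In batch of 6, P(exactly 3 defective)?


Binomial: P(X=3) = C(6,3)×p^3×(1-p)^3
= 20 × 125/216 × 1/216 = 625/11664

P(X=3) = 625/11664 ≈ 5.36%


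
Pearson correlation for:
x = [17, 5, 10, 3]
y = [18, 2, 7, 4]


n=4, Σx=35, Σy=31, Σxy=398, Σx²=423, Σy²=393
r = (4×398 - 35×31)/√((4×423 - 35²)(4×393 - 31²))
= 507/√(467×611) = 507/√285337 ≈ 507/534.1694 ≈ 0.9491

r ≈ 0.9491
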